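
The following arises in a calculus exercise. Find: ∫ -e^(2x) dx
Since d/dx[e^(2x)] = 2e^(2x), we get -1/2 e^(2x) + C

Answer: (-1/2)e^(2x) + C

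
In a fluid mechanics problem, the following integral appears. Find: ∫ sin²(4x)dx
Using identity sin²(u) = (1 - cos(2u))/2:
∫ (1 - cos(8x))/2 dx = x/2 - sin(8x)/16 + C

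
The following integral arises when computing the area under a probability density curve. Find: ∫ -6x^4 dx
Using power rule: ∫ -6x^4 dx = -6/5 x^5 + C = (-6/5)x^5 + C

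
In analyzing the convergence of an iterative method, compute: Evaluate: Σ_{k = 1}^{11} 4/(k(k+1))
Partial fractions: 4/(k(k + 1)) = 4/k - 4/(k + 1)
Telescoping sum: 4(1 - 1/12) = 4·11/12

Answer: 11/3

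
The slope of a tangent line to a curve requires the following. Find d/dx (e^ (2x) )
Chain rule: d/dx[e^u] = e^u · u' where u = 2x
u' = 2

Answer: 2·e^(2x)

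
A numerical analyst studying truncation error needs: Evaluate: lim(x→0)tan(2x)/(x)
tan(u) ≈ u for small u:
tan(2x)/(x) ≈ 2x/(x) = 2/1

Answer: 2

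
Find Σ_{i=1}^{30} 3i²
= 3·n(n + 1)(2n + 1)/6 = 3·30·31·61/6 = 28365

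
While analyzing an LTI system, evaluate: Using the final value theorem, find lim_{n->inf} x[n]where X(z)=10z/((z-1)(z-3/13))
Final value theorem: lim x[n]=lim_{z->1} (z-1)*X(z)
(z-1)*X(z)=10z/(z-3/13)
As z->1: 10/(1 - 3/13)=10/(10/13)=13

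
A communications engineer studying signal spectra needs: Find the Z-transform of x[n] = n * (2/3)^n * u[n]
Using the property Z{n*a^n*u[n]} = az/(z-a)^2
With a = 2/3: X(z) = (2/3)z/(z - 2/3)^2, |z| > 2/3

Answer: (2/3)z/(z - 2/3)^2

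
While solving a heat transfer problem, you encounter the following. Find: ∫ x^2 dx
Using power rule: ∫ x^2 dx=1/3 x^3 + C=(1/3)x^3 + C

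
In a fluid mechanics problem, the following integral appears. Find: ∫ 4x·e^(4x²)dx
Let u = 4x², du = 8x dx
∫ (1/2)e^u du = e^u/2 + C

Answer: e^(4x²)/2 + C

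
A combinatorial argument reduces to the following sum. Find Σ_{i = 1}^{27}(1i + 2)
=1·Σ i+2·27=1·378+54=432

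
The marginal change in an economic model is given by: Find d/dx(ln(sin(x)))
Chain rule: d/dx[ln(u)] = u'/u where u = sin(x)
u' = cos(x)

Answer: (cos(x))/(sin(x))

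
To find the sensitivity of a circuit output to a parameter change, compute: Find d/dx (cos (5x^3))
Chain rule: d/dx[cos(u)] = -sin(u)·u' where u = 5x^3
u' = 15x^2

Answer: -15x^2·sin(5x^3)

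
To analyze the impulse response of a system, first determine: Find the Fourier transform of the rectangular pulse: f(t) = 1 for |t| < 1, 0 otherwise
F(omega) = integral from -1 to 1 of e^(-j * omega * t) dt
= 2 * sin(1 * omega)/omega = 2 * sinc(1 * omega/pi)

Answer: 2 * sin(1 * omega)/omega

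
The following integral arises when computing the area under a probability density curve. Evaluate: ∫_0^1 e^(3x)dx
Antiderivative: (1/3)e^(3x)
Evaluate: (1/3)(e^3 - 1)

Answer: (e^3 - 1)/3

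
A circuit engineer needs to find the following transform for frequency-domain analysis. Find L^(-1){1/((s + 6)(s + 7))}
Partial fractions: 1/((s+6)(s+7))=A/(s+6)+B/(s+7)
Cover-up: A=1/(s+7)|_{s=-6}=1; B=1/(s+6)|_{s=-7}=-1
L^(-1)=e^(-6t) - e^(-7t)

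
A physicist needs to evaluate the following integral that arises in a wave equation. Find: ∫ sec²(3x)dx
Since d/dx[tan(3x)]=3sec²(3x), integral=tan(3x)/3 + C

Answer: (1/3)tan(3x) + C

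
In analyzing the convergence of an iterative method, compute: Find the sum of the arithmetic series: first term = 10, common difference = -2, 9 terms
Last term: a_n = 10 + (9 - 1)·-2 = -6
Sum = n(a_1 + a_n)/2 = 9(10 + (-6))/2 = 18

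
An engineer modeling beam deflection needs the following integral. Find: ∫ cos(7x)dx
Using substitution u = 7x: ∫ cos(u) du/7 = sin(u)/7+C

Answer: (1/7)sin(7x)+C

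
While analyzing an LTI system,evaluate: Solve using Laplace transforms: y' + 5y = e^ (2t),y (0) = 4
Take L: sY - 4 + 5Y=1/(s-2)
Y(s + 5)=1/(s-2) + 4
Y=1/((s-2)(s + 5)) + 4/(s + 5)
Partial fractions: 1/((s-2)(s + 5))=(1/7)/(s-2) - (1/7)/(s + 5)
So Y=(1/7)/(s-2) + (27/7)/(s + 5)
Inverse Laplace transform (L^(-1){1/(s-2)}=e^(2t), L^(-1){1/(s + 5)}=e^(-5t)):

Answer: y(t)=(1/7)·e^(2t) + (27/7)·e^(-5t)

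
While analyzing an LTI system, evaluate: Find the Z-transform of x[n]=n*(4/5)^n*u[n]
Using the property Z{n * a^n * u[n]} = az/(z-a)^2
With a = 4/5: X(z) = (4/5)z/(z - 4/5)^2, |z| > 4/5

Answer: (4/5)z/(z - 4/5)^2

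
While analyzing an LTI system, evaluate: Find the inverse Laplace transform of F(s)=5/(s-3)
L^(-1){5/(s-a)}=c·e^(at)
Here a=3, c=5

Answer: 5e^(3t)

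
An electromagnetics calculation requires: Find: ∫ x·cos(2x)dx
By parts: u = x, dv = cos(2x) dx
du = dx, v = sin(2x)/2
= x·sin(2x)/2+cos(2x)/2²+C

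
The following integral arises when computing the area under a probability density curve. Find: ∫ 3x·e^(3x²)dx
Let u=3x², du=6x dx
∫ (1/2)e^u du=e^u/2 + C

Answer: e^(3x²)/2 + C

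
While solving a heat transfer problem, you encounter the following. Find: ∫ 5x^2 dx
Using power rule: ∫ 5x^2 dx=5/3 x^3 + C=(5/3)x^3 + C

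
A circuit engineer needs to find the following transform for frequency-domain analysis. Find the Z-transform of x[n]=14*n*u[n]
Z{n * u[n]} = z/(z-1)^2
By linearity: Z{14 * n * u[n]} = 14z/(z-1)^2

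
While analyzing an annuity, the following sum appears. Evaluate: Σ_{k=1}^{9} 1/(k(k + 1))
Partial fractions: 1/(k(k + 1)) = 1/k - 1/(k + 1)
Telescoping sum: 1(1 - 1/10) = 1·9/10

Answer: 9/10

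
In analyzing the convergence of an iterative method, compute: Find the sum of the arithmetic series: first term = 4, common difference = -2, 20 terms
Last term: a_n = 4+(20-1)·-2 = -34
Sum = n(a_1+a_n)/2 = 20(4+(-34))/2 = -300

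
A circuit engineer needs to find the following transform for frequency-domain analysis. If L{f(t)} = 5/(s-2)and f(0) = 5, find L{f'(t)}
L{f'(t)}=s·F(s) - f(0)=5s/(s-2) - 5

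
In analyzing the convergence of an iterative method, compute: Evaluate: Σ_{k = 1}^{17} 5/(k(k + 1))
Partial fractions: 5/(k(k+1)) = 5/k - 5/(k+1)
Telescoping sum: 5(1-1/18) = 5·17/18

Answer: 85/18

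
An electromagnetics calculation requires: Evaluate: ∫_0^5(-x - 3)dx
Step 1: Find antiderivative F(x)=(-1/2)x^2-3x
Step 2: F(5) - F(0)=-55/2 - (0)=-55/2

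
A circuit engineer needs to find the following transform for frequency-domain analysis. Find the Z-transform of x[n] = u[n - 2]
Using the time-shift property: Z{u[n-2]}=z^(-2) * z/(z-1)
=z^(-1)/(z-1)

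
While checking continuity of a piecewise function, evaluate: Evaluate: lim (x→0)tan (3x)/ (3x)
tan(u) ≈ u for small u:
tan(3x)/(3x) ≈ 3x/(3x) = 3/3

Answer: 1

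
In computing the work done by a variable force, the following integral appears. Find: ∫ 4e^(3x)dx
Since d/dx[e^(3x)]=3e^(3x), we get 4/3 e^(3x) + C

Answer: (4/3)e^(3x) + C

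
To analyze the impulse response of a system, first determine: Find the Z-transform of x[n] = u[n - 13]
Using the time-shift property: Z{u[n-13]}=z^(-13)*z/(z-1)
=z^(-12)/(z-1)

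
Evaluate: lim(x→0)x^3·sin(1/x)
Squeeze theorem: -|x^3| ≤ x^3·sin(1/x) ≤ |x^3|
Since x^3 → 0 as x → 0, by squeeze theorem the limit is 0

Answer: 0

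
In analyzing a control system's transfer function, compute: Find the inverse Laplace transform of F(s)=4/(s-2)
L^(-1){4/(s-a)}=c·e^(at)
Here a=2, c=4

Answer: 4e^(2t)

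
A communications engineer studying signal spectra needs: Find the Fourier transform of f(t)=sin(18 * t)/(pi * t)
sin(W*t)/(pi*t)=(W/pi)*sinc(W*t/pi) is the impulse response of the ideal low-pass filter with cutoff W (here W=18).
Its Fourier transform is a rectangular function:
F(omega)=1 for |omega| < 18, 0 otherwise

Answer: rect(omega/36) [i.e., 1 for |omega| < 18, 0 otherwise]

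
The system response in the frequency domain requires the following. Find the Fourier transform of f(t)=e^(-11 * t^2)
The Fourier transform of a Gaussian e^(-a * t^2) is sqrt(pi/a) * e^(-omega^2/(4a)).
With a=11: F(omega)=sqrt(pi/11) * e^(-omega^2/44)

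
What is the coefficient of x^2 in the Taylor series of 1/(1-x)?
1/(1-x)=Σ x^n for |x|<1
All coefficients are 1

Answer: 1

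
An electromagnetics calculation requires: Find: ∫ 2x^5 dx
Using power rule: ∫ 2x^5 dx = 2/6 x^6+C = (1/3)x^6+C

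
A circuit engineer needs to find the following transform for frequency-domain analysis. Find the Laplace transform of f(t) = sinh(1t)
L{sinh(at)}=a/(s²-a²)
L{sinh(1t)}=1/(s²-1)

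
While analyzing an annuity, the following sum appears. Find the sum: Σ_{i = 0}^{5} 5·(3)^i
Geometric series: S=a(1 - r^n)/(1 - r)
a=5, r=3, n=6
S=5(1-729)/-2=1820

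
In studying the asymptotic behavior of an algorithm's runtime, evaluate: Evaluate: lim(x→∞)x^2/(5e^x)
Apply L'Hôpital 2 times (∞/∞ each time):
Eventually get 2!/(5e^x) → 0

Answer: 0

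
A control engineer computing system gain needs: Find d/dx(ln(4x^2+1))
Chain rule: d/dx[ln(u)]=u'/u where u=4x^2 + 1
u'=8x

Answer: (8x)/(4x^2 + 1)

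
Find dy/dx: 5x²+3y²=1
Differentiate: 10x+6y·(dy/dx) = 0
dy/dx = -10x/(6y) = -(5/3)·(x/y)

Answer: dy/dx = -(5/3)·(x/y)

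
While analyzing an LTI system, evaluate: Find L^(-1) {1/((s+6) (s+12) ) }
Partial fractions: 1/((s+6)(s+12)) = A/(s+6)+B/(s+12)
Cover-up: A = 1/(s+12)|_{s = -6} = 1/6; B = 1/(s+6)|_{s = -12} = -1/6
L^(-1) = (1/6)e^(-6t) - (1/6)e^(-12t)

Answer: (1/6)(e^(-6t) - e^(-12t))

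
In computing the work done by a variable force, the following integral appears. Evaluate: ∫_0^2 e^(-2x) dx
Antiderivative: (1/(-2))e^(-2x)
Evaluate: (1/(-2))(e^-4 - 1)

Answer: (e^-4 - 1)/(-2)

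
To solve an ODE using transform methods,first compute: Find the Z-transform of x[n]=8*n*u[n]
Z{n * u[n]}=z/(z-1)^2
By linearity: Z{8 * n * u[n]}=8z/(z-1)^2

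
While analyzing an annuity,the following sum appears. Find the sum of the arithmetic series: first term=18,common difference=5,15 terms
Last term: a_n = 18+(15-1)·5 = 88
Sum = n(a_1+a_n)/2 = 15(18+88)/2 = 795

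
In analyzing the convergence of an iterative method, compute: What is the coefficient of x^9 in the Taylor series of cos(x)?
cos(x) has only even powers. Coefficient of x^9 = 0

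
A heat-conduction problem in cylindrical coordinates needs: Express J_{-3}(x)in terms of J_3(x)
For integer n: J_{-n}(x)=(-1)^n J_n(x)
With n=3: J_{-3}(x)=(-1)^3 J_3(x)=-J_3(x)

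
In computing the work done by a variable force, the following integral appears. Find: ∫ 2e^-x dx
Since d/dx[e^-x] = - e^-x, we get -2e^-x + C

Answer: -2e^-x + C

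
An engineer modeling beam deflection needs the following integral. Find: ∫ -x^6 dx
Using power rule: ∫ -x^6 dx = -1/7 x^7 + C = (-1/7)x^7 + C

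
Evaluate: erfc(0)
erfc(x)=1 - erf(x); erfc(0)=1 - erf(0)=1-0=1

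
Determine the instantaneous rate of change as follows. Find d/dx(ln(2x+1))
Chain rule: d/dx[ln(u)]=u'/u where u=2x+1
u'=2

Answer: (2)/(2x+1)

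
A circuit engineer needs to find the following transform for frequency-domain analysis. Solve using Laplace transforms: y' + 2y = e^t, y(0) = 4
Take L: sY - 4 + 2Y = 1/(s-1)
Y(s + 2) = 1/(s-1) + 4
Y = 1/((s-1)(s + 2)) + 4/(s + 2)
Partial fractions: 1/((s-1)(s + 2)) = (1/3)/(s-1) - (1/3)/(s + 2)
So Y = (1/3)/(s-1) + (11/3)/(s + 2)
Inverse Laplace transform (L^(-1){1/(s-1)} = e^t, L^(-1){1/(s + 2)} = e^(-2t)):

Answer: y(t) = (1/3)·e^t + (11/3)·e^(-2t)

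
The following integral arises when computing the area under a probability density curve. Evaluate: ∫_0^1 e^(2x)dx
Antiderivative: (1/2)e^(2x)
Evaluate: (1/2)(e^2-1)

Answer: (e^2-1)/2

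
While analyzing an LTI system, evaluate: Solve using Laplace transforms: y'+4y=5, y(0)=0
Take L of both sides: sY(s)-0+4Y(s) = 5/s
Y(s)(s+4) = 5/s+0
Y(s) = 5/(s(s+4))+0/(s+4)
Partial fractions: 5/(s(s+4)) = (5/4)/s - (5/4)/(s+4)
So Y(s) = (5/4)/s - (5/4)/(s+4)
Inverse transform (L^(-1){1/s} = 1, L^(-1){1/(s+4)} = e^(-4t)):

Answer: y(t) = 5/4 - (5/4)·e^(-4t)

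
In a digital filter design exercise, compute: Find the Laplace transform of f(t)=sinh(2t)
L{sinh(at)}=a/(s²-a²)
L{sinh(2t)}=2/(s²-4)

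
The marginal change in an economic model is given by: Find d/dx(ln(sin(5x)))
Chain rule: d/dx[ln(u)] = u'/u where u = sin(5x)
u' = 5cos(5x)

Answer: (5cos(5x))/(sin(5x))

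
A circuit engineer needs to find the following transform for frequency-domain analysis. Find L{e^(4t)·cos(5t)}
First shifting: L{e^(at)f(t)}=F(s-a)
L{cos(5t)}=s/(s² + 25)
Shift: (s-4)/((s-4)² + 25)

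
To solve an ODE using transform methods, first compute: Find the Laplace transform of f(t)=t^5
L{t^n} = n!/s^(n + 1)
L{t^5} = 5!/s^6 = 120/s^6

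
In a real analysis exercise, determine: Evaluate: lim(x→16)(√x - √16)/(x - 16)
Multiply by conjugate (√x+√16)/(√x+√16):
= (x - 16)/((x - 16)(√x+√16)) = 1/(√x+√16)
As x → 16: 1/(2√16)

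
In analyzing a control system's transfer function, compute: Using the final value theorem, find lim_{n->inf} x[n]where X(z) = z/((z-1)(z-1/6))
Final value theorem: lim x[n]=lim_{z->1} (z-1)*X(z)
(z-1)*X(z)=z/(z-1/6)
As z->1: 1/(1 - 1/6)=1/(5/6)=6/5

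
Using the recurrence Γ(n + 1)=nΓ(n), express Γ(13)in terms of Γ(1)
Γ(13) = 12Γ(12) = 12·11Γ(11) = ... = 12!·Γ(1) = 479001600·Γ(1)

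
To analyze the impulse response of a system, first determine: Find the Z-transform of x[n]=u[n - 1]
Using the time-shift property: Z{u[n-1]}=z^(-1)*z/(z-1)
=z^(0)/(z-1)

Answer: 1/(z-1)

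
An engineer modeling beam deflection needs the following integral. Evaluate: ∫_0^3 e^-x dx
Antiderivative: -e^-x
Evaluate: -(e^-3-1)

Answer: (e^-3-1)/(-1)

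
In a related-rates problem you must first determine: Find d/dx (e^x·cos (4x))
Product rule: (fg)'=f'g + fg'
f=e^x, f'=e^x
g=cos(4x), g'=-4·sin(4x)

Answer: e^x·cos(4x) - 4·e^x·sin(4x)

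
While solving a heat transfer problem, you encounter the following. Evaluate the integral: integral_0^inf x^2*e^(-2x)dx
This is a Gamma integral. Substitute u = 2x (du = 2 dx):
integral_0^inf x^2 * e^(-2x) dx = (1/2^3) integral_0^inf u^2 * e^(-u) du
= Gamma(3)/2^3 = 2!/2^3 = 2/8

Answer: 1/4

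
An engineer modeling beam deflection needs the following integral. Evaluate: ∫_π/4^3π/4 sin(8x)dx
Antiderivative: -cos(8x)/8
Evaluate at bounds: [-cos(8·3π/4)/8] - [-cos(8·π/4)/8]
=(-(1)+(1))/8=0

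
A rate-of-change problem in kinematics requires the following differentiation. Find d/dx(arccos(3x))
d/dx[arccos(u)] = -u'/√(1-u²), u = 3x, u' = 3

Answer: -3/√(1-9x²)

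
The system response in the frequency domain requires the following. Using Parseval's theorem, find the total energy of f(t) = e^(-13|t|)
Parseval's theorem: E=integral |f(t)|^2 dt=(1/2pi) integral |F(omega)|^2 domega
E=integral_{-inf}^{inf} e^(-26|t|) dt=2 * integral_0^inf e^(-26t) dt=2/(2 * 13)=1/13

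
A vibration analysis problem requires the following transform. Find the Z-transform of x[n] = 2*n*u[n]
Z{n*u[n]}=z/(z-1)^2
By linearity: Z{2*n*u[n]}=2z/(z-1)^2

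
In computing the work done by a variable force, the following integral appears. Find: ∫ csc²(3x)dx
Since d/dx[-cot(3x)] = 3csc²(3x), integral = -cot(3x)/3+C

Answer: (-1/3)cot(3x)+C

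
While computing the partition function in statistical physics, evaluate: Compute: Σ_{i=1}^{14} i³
Using formula: Σ i^3 = [n(n + 1)/2]² = [14·15/2]² = 11025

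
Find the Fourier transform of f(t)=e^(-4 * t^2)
The Fourier transform of a Gaussian e^(-a*t^2) is sqrt(pi/a)*e^(-omega^2/(4a)).
With a = 4: F(omega) = sqrt(pi)/2*e^(-omega^2/16)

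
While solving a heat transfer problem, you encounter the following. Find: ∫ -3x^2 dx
Using power rule: ∫ -3x^2 dx = -3/3 x^3 + C = -x^3 + C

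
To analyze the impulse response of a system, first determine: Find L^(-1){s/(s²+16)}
L^(-1){s/(s² + w²)} = cos(wt)
Here w = 4

Answer: cos(4t)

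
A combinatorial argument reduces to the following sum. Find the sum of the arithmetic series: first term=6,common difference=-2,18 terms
Last term: a_n = 6+(18-1)·-2 = -28
Sum = n(a_1+a_n)/2 = 18(6+(-28))/2 = -198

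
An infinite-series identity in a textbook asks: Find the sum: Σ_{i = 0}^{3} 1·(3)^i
Geometric series: S = a(1 - r^n)/(1 - r)
a = 1, r = 3, n = 4
S = 1(1 - 81)/-2 = 40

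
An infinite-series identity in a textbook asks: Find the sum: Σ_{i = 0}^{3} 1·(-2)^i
Geometric series: S = a(1 - r^n)/(1 - r)
a = 1, r = -2, n = 4
S = 1(1-16)/3 = -5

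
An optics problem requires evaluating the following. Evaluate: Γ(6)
Γ(n)=(n-1)! for positive integers
Γ(6)=5!=120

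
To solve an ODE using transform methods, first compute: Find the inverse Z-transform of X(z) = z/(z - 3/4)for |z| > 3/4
Standard pair: z/(z-a) <-> a^n*u[n] for causal signals
With a=3/4: x[n]=(3/4)^n*u[n]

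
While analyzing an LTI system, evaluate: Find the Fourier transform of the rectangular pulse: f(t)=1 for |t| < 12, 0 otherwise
F(omega) = integral from -12 to 12 of e^(-j*omega*t) dt
= 2*sin(12*omega)/omega = 24*sinc(12*omega/pi)

Answer: 2*sin(12*omega)/omega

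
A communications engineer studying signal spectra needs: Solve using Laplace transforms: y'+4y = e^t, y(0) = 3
Take L: sY - 3+4Y = 1/(s-1)
Y(s+4) = 1/(s-1)+3
Y = 1/((s-1)(s+4))+3/(s+4)
Partial fractions: 1/((s-1)(s+4)) = (1/5)/(s-1) - (1/5)/(s+4)
So Y = (1/5)/(s-1)+(14/5)/(s+4)
Inverse Laplace transform (L^(-1){1/(s-1)} = e^t, L^(-1){1/(s+4)} = e^(-4t)):

Answer: y(t) = (1/5)·e^t+(14/5)·e^(-4t)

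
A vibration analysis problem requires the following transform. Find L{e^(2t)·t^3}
First shifting: L{e^(at)f(t)} = F(s-a)
L{t^3} = 6/s^4
Shift s → s-2: 6/(s-2)^4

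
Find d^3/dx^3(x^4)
Apply power rule 3 times:
d^1: 4x^3
d^2: 12x^2
d^3: 24x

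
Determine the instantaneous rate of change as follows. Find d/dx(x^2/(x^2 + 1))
Quotient rule: (f/g)' = (f'g - fg')/g²
f = x^2, f' = 2x
g = x^2+1, g' = 2x

Answer: (2x·(x^2+1)-2x^3)/(x^2+1)²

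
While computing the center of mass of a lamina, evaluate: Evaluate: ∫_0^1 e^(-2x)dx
Antiderivative: (1/(-2))e^(-2x)
Evaluate: (1/(-2))(e^-2 - 1)

Answer: (e^-2 - 1)/(-2)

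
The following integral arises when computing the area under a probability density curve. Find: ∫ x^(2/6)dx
Power rule: ∫ x^(1/3) dx = x^(4/3)/(4/3)+C

Answer: (3/4)·x^(4/3)+C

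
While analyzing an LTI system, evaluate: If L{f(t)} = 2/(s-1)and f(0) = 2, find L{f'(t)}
L{f'(t)} = s·F(s) - f(0) = 2s/(s-1) - 2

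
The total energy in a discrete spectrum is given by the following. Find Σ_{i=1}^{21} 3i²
=3·n(n + 1)(2n + 1)/6=3·21·22·43/6=9933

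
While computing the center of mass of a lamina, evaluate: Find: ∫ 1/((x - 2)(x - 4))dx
Partial fractions: 1/((x-2)(x-4)) = A/(x-2) + B/(x-4)
A = -1/2, B = 1/2
∫ [-1/2· 1/(x-2) + 1/2· 1/(x-4)] dx
= (1/2)[ln|x-4| - ln|x-2|] + C

Answer: (1/2)·ln|(x-4)/(x-2)| + C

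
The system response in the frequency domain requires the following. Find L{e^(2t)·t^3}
First shifting: L{e^(at)f(t)} = F(s-a)
L{t^3} = 6/s^4
Shift s → s-2: 6/(s-2)^4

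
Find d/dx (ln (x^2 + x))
Chain rule: d/dx[ln(u)] = u'/u where u = x^2+x
u' = 2x+1

Answer: (2x+1)/(x^2+x)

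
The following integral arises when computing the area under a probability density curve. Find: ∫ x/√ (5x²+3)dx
Let u=5x² + 3, du=10x dx
∫ (1/10)·u^(-1/2) du=√u/5 + C

Answer: √(5x² + 3)/5 + C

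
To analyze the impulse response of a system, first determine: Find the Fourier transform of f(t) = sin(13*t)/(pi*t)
sin(W * t)/(pi * t)=(W/pi) * sinc(W * t/pi) is the impulse response of the ideal low-pass filter with cutoff W (here W=13).
Its Fourier transform is a rectangular function:
F(omega)=1 for |omega| < 13, 0 otherwise

Answer: rect(omega/26) [i.e., 1 for |omega| < 13, 0 otherwise]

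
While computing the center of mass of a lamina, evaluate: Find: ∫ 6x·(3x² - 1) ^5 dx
Let u=3x² - 1, du=6x dx
∫ u^5 du=u^6/6+C

Answer: (3x² - 1)^6/6+C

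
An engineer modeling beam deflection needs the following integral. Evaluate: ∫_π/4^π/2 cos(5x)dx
Antiderivative: sin(5x)/5
Evaluate at bounds: [sin(5·π/2)/5] - [sin(5·π/4)/5]
= ((1) - (-√2/2))/5 = 1/5 + √2/10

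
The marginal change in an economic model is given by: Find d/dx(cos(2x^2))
Chain rule: d/dx[cos(u)] = -sin(u)·u' where u = 2x^2
u' = 4x

Answer: -4x·sin(2x^2)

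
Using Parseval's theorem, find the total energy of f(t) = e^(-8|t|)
Parseval's theorem: E = integral |f(t)|^2 dt = (1/2pi) integral |F(omega)|^2 domega
E = integral_{-inf}^{inf} e^(-16|t|) dt = 2*integral_0^inf e^(-16t) dt = 2/(2*8) = 1/8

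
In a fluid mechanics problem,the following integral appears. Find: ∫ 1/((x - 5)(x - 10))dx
Partial fractions: 1/((x-5)(x-10))=A/(x-5) + B/(x-10)
A=-1/5, B=1/5
∫ [-1/5· 1/(x-5) + 1/5· 1/(x-10)] dx
=(1/5)[ln|x-10| - ln|x-5|] + C

Answer: (1/5)·ln|(x-10)/(x-5)| + C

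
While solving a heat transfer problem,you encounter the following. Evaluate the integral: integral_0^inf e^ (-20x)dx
integral_0^inf e^(-20x) dx=[-1/20 * e^(-20x)]_0^inf
=0 - (-1/20)=1/20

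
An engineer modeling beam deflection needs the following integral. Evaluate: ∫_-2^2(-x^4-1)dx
Step 1: Find antiderivative F(x)=(-1/5)x^5 - x
Step 2: F(2) - F(-2)=-42/5 - (42/5)=-84/5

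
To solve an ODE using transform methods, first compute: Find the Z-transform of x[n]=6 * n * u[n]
Z{n * u[n]} = z/(z-1)^2
By linearity: Z{6 * n * u[n]} = 6z/(z-1)^2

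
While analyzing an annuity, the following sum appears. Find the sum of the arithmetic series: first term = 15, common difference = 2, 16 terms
Last term: a_n=15 + (16 - 1)·2=45
Sum=n(a_1 + a_n)/2=16(15 + 45)/2=480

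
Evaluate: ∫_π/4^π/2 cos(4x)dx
Antiderivative: sin(4x)/4
Evaluate at bounds: [sin(4·π/2)/4] - [sin(4·π/4)/4]
= ((0) - (0))/4 = 0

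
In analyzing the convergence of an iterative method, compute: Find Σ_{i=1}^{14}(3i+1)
=3·Σ i+1·14=3·105+14=329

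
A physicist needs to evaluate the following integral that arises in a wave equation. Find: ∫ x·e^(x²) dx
Let u=x², du=2x dx
∫ (1/2)e^u du=e^u/2 + C

Answer: e^(x²)/2 + C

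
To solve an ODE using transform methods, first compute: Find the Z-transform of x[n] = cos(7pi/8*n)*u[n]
Z{cos(w0 * n) * u[n]} = z(z - cos(w0))/(z^2-2z * cos(w0)+1)
With w0 = 7pi/8: X(z) = z(z - cos(7pi/8))/(z^2-2z * cos(7pi/8)+1)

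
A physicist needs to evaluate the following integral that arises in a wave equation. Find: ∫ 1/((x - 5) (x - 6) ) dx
Partial fractions: 1/((x-5)(x-6))=A/(x-5) + B/(x-6)
A=-1, B=1
∫ [-1· 1/(x-5) + 1· 1/(x-6)] dx
=(1)[ln|x-6| - ln|x-5|] + C

Answer: ln|(x-6)/(x-5)| + C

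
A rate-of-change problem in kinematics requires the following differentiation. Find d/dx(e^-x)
Chain rule: d/dx[e^u]=e^u · u' where u=-x
u'=-1

Answer: -1·e^-x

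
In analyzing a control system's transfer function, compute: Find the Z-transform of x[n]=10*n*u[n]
Z{n*u[n]}=z/(z-1)^2
By linearity: Z{10*n*u[n]}=10z/(z-1)^2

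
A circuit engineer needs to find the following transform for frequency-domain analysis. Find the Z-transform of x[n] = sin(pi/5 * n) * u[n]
Z{sin(w0 * n) * u[n]}=z * sin(w0)/(z^2 - 2z * cos(w0) + 1)
With w0=pi/5: X(z)=z * sin(pi/5)/(z^2 - 2z * cos(pi/5) + 1)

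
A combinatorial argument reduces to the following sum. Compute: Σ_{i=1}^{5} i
Using formula: Σ i^1=n(n+1)/2=5·6/2=15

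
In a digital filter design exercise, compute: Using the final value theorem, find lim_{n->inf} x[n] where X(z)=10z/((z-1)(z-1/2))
Final value theorem: lim x[n] = lim_{z->1} (z-1) * X(z)
(z-1) * X(z) = 10z/(z-1/2)
As z->1: 10/(1 - 1/2) = 10/(1/2) = 20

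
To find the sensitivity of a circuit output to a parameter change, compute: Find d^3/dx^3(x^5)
Apply power rule 3 times:
d^1: 5x^4
d^2: 20x^3
d^3: 60x^2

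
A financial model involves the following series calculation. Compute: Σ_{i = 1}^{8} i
Using formula: Σ i^1 = n(n + 1)/2 = 8·9/2 = 36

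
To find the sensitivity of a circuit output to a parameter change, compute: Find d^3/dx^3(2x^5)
Apply power rule 3 times:
d^1: 10x^4
d^2: 40x^3
d^3: 120x^2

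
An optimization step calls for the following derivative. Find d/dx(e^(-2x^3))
Chain rule: d/dx[e^u] = e^u · u' where u = -2x^3
u' = -6x^2

Answer: -6x^2·e^(-2x^3)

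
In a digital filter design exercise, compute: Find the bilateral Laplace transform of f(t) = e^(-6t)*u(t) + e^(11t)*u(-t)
For e^(-6t)*u(t): L = 1/(s+6), Re(s) > -6
For e^(11t)*u(-t): L = -1/(s-11), Re(s) < 11
Combined: F(s) = 1/(s+6)-1/(s-11), -6 < Re(s) < 11

Answer: 1/(s+6)-1/(s-11), ROC: -6 < Re(s) < 11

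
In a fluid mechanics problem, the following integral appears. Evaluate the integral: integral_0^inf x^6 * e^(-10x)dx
This is a Gamma integral. Substitute u = 10x (du = 10 dx):
integral_0^inf x^6 * e^(-10x) dx = (1/10^7) integral_0^inf u^6 * e^(-u) du
= Gamma(7)/10^7 = 6!/10^7 = 720/10000000

Answer: 9/125000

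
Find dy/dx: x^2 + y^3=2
Differentiate: 2x + 3y^2·(dy/dx)=0
dy/dx=-2x/(3y^2)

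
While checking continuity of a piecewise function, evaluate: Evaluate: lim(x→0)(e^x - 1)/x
L'Hôpital (0/0): lim e^x/1=1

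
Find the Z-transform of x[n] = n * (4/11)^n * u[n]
Using the property Z{n*a^n*u[n]}=az/(z-a)^2
With a=4/11: X(z)=(4/11)z/(z - 4/11)^2, |z| > 4/11

Answer: (4/11)z/(z - 4/11)^2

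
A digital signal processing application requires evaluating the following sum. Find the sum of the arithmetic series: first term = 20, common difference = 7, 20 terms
Last term: a_n=20 + (20 - 1)·7=153
Sum=n(a_1 + a_n)/2=20(20 + 153)/2=1730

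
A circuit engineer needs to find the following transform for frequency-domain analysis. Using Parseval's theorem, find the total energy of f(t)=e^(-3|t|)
Parseval's theorem: E=integral |f(t)|^2 dt=(1/2pi) integral |F(omega)|^2 domega
E=integral_{-inf}^{inf} e^(-6|t|) dt=2*integral_0^inf e^(-6t) dt=2/(2*3)=1/3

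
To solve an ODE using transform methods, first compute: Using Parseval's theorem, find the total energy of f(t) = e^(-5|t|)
Parseval's theorem: E = integral |f(t)|^2 dt = (1/2pi) integral |F(omega)|^2 domega
E = integral_{-inf}^{inf} e^(-10|t|) dt = 2 * integral_0^inf e^(-10t) dt = 2/(2 * 5) = 1/5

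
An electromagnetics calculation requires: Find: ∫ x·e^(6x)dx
Integration by parts: u = x, dv = e^(6x) dx
du = dx, v = e^(6x)/6
= x·e^(6x)/6 - ∫ e^(6x)/6 dx
= x·e^(6x)/6 - e^(6x)/36 + C

Answer: e^(6x)(x/6 - 1/36) + C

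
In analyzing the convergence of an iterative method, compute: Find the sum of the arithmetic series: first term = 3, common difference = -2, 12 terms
Last term: a_n = 3+(12-1)·-2 = -19
Sum = n(a_1+a_n)/2 = 12(3+(-19))/2 = -96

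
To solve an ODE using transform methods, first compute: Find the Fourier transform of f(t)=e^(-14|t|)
Using the standard pair: F{e^(-a|t|)}=2a/(a^2 + omega^2)
With a=14: F(omega)=28/(196 + omega^2)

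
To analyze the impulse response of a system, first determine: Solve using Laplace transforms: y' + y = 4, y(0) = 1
Take L of both sides: sY(s) - 1 + Y(s)=4/s
Y(s)(s + 1)=4/s + 1
Y(s)=4/(s(s + 1)) + 1/(s + 1)
Partial fractions: 4/(s(s + 1))=4/s - 4/(s + 1)
So Y(s)=4/s - 3/(s + 1)
Inverse transform (L^(-1){1/s}=1, L^(-1){1/(s + 1)}=e^(-t)):

Answer: y(t)=4 - 3·e^(-t)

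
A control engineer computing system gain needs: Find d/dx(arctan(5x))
d/dx[arctan(u)]=u'/(1+u²), u=5x, u'=5

Answer: 5/(1+25x²)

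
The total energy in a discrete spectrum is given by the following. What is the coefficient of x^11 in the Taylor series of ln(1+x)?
ln(1+x) = Σ (-1)^(n+1) x^n/n
Coefficient of x^11 = (-1)^12/11 = 1/11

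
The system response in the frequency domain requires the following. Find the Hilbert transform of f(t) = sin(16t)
The Hilbert transform shifts each frequency component by -pi/2.
H{sin(wt)}=-cos(wt)
With w=16: H{sin(16t)}=-cos(16t)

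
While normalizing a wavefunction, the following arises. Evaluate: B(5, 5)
B(x,y)=Γ(x)Γ(y)/Γ(x + y)=(x-1)!(y-1)!/(x + y-1)!
B(5,5)=4!·4!/9!=1/630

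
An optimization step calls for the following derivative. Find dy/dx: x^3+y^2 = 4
Differentiate: 3x^2 + 2y·(dy/dx)=0
dy/dx=-3x^2/(2y)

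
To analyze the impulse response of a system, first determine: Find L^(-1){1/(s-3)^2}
L^(-1){1/(s-a)^n}=t^(n-1)·e^(at)/(n-1)!
Here a=3, n=2: t^1·e^(3t)/1

Answer: t·e^(3t)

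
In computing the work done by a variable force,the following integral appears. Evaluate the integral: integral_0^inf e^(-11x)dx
integral_0^inf e^(-11x) dx = [-1/11*e^(-11x)]_0^inf
= 0 - (-1/11) = 1/11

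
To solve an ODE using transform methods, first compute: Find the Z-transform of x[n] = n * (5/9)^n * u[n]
Using the property Z{n * a^n * u[n]}=az/(z-a)^2
With a=5/9: X(z)=(5/9)z/(z - 5/9)^2, |z| > 5/9

Answer: (5/9)z/(z - 5/9)^2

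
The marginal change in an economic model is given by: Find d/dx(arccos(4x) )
d/dx[arccos(u)]=-u'/√(1-u²), u=4x, u'=4

Answer: -4/√(1-16x²)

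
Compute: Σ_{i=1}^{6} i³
Using formula: Σ i^3 = [n(n + 1)/2]² = [6·7/2]² = 441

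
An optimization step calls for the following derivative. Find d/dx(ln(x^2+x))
Chain rule: d/dx[ln(u)] = u'/u where u = x^2+x
u' = 2x+1

Answer: (2x+1)/(x^2+x)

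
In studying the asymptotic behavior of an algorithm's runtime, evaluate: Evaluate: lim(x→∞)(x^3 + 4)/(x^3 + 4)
Divide numerator and denominator by x^3:
lim (1+4/x^3)/(1+4/x^3) = 1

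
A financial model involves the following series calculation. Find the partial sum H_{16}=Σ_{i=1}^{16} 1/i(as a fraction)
H_16=1+1/2+1/3+...+1/16
=2436559/720720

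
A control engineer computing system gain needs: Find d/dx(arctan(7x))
d/dx[arctan(u)] = u'/(1 + u²), u = 7x, u' = 7

Answer: 7/(1 + 49x²)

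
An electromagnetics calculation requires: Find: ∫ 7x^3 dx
Using power rule: ∫ 7x^3 dx=7/4 x^4+C=(7/4)x^4+C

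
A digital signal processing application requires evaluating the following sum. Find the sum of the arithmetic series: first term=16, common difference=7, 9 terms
Last term: a_n=16+(9-1)·7=72
Sum=n(a_1+a_n)/2=9(16+72)/2=396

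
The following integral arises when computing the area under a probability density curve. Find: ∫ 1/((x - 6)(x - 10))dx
Partial fractions: 1/((x-6)(x-10)) = A/(x-6) + B/(x-10)
A = -1/4, B = 1/4
∫ [-1/4· 1/(x-6) + 1/4· 1/(x-10)] dx
= (1/4)[ln|x-10| - ln|x-6|] + C

Answer: (1/4)·ln|(x-10)/(x-6)| + C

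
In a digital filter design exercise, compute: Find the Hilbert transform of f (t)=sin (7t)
The Hilbert transform shifts each frequency component by -pi/2.
H{sin(wt)}=-cos(wt)
With w=7: H{sin(7t)}=-cos(7t)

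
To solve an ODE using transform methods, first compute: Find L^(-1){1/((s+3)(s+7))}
Partial fractions: 1/((s+3)(s+7))=A/(s+3)+B/(s+7)
Cover-up: A=1/(s+7)|_{s=-3}=1/4; B=1/(s+3)|_{s=-7}=-1/4
L^(-1)=(1/4)e^(-3t) - (1/4)e^(-7t)

Answer: (1/4)(e^(-3t) - e^(-7t))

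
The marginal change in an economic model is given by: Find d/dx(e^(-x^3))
Chain rule: d/dx[e^u] = e^u · u' where u = -x^3
u' = -3x^2

Answer: -3x^2·e^(-x^3)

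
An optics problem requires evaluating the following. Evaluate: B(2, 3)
B(x,y)=Γ(x)Γ(y)/Γ(x+y)=(x-1)!(y-1)!/(x+y-1)!
B(2,3)=1!·2!/4!=1/12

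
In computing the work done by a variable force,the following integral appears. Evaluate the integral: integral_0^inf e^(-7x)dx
integral_0^inf e^(-7x) dx=[-1/7*e^(-7x)]_0^inf
=0 - (-1/7)=1/7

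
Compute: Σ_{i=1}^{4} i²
Using formula: Σ i^2 = n(n + 1)(2n + 1)/6 = 4·5·9/6 = 30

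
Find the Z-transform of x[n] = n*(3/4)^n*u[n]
Using the property Z{n * a^n * u[n]} = az/(z-a)^2
With a = 3/4: X(z) = (3/4)z/(z - 3/4)^2, |z| > 3/4

Answer: (3/4)z/(z - 3/4)^2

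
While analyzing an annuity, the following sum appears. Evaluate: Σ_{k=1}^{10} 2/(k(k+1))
Partial fractions: 2/(k(k + 1)) = 2/k - 2/(k + 1)
Telescoping sum: 2(1 - 1/11) = 2·10/11

Answer: 20/11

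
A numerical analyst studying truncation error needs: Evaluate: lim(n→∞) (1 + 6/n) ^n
This is the definition of e^6: lim(1 + 6/n)^n=e^6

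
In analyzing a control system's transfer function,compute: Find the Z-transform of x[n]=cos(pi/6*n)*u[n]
Z{cos(w0 * n) * u[n]} = z(z - cos(w0))/(z^2 - 2z * cos(w0) + 1)
With w0 = pi/6: X(z) = z(z - cos(pi/6))/(z^2 - 2z * cos(pi/6) + 1)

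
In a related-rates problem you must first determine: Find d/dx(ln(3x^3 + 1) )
Chain rule: d/dx[ln(u)] = u'/u where u = 3x^3 + 1
u' = 9x^2

Answer: (9x^2)/(3x^3 + 1)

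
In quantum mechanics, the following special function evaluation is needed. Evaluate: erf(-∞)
erf(-∞)=-1 (the error function is odd, so erf(-∞)=-erf(∞)=-1)

Answer: -1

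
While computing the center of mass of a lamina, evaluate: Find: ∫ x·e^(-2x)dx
Integration by parts: u = x, dv = e^(-2x) dx
du = dx, v = e^(-2x)/(-2)
= x·e^(-2x)/(-2) - ∫ e^(-2x)/(-2) dx
= x·e^(-2x)/(-2) - e^(-2x)/4+C

Answer: e^(-2x)(x/(-2)-1/4)+C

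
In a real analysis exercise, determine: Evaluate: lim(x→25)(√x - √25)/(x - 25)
Multiply by conjugate (√x + √25)/(√x + √25):
= (x - 25)/((x - 25)(√x + √25)) = 1/(√x + √25)
As x → 25: 1/(2√25)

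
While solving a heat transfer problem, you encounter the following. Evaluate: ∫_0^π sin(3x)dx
Antiderivative: -cos(3x)/3
Evaluate at bounds: [-cos(3·π)/3] - [-cos(3·0)/3]
=(-(-1) + (1))/3=2/3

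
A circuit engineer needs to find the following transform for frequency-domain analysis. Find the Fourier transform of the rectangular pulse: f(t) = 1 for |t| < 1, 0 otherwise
F(omega) = integral from -1 to 1 of e^(-j*omega*t) dt
= 2*sin(1*omega)/omega = 2*sinc(1*omega/pi)

Answer: 2*sin(1*omega)/omega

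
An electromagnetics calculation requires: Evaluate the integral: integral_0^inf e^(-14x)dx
integral_0^inf e^(-14x) dx=[-1/14 * e^(-14x)]_0^inf
=0 - (-1/14)=1/14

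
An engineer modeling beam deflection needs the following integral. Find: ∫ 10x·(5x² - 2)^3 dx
Let u = 5x² - 2, du = 10x dx
∫ u^3 du = u^4/4+C

Answer: (5x² - 2)^4/4+C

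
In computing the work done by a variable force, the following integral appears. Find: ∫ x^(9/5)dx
Power rule: ∫ x^(9/5) dx=x^(14/5)/(14/5) + C

Answer: (5/14)·x^(14/5) + C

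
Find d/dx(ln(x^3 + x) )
Chain rule: d/dx[ln(u)] = u'/u where u = x^3+x
u' = 3x^2+1

Answer: (3x^2+1)/(x^3+x)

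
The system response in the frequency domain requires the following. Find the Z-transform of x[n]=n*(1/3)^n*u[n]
Using the property Z{n * a^n * u[n]}=az/(z-a)^2
With a=1/3: X(z)=(1/3)z/(z - 1/3)^2, |z| > 1/3

Answer: (1/3)z/(z - 1/3)^2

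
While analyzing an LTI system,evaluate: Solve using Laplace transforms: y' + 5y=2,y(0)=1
Take L of both sides: sY(s) - 1 + 5Y(s) = 2/s
Y(s)(s + 5) = 2/s + 1
Y(s) = 2/(s(s + 5)) + 1/(s + 5)
Partial fractions: 2/(s(s + 5)) = (2/5)/s - (2/5)/(s + 5)
So Y(s) = (2/5)/s + (3/5)/(s + 5)
Inverse transform (L^(-1){1/s} = 1, L^(-1){1/(s + 5)} = e^(-5t)):

Answer: y(t) = 2/5 + (3/5)·e^(-5t)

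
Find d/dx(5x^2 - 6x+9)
Power rule: d/dx(ax^n)=n·a·x^(n-1)
Term by term: 10·x - 6

Answer: 10x - 6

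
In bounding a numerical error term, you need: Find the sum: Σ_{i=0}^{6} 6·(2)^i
Geometric series: S = a(1 - r^n)/(1 - r)
a = 6, r = 2, n = 7
S = 6(1 - 128)/-1 = 762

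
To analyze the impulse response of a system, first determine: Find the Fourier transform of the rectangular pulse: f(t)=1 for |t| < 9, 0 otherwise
F(omega)=integral from -9 to 9 of e^(-j * omega * t) dt
=2 * sin(9 * omega)/omega=18 * sinc(9 * omega/pi)

Answer: 2 * sin(9 * omega)/omega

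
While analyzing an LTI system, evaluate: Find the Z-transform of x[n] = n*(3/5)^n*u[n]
Using the property Z{n * a^n * u[n]} = az/(z-a)^2
With a = 3/5: X(z) = (3/5)z/(z - 3/5)^2, |z| > 3/5

Answer: (3/5)z/(z - 3/5)^2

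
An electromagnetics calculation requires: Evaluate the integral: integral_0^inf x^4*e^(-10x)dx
This is a Gamma integral. Substitute u=10x (du=10 dx):
integral_0^inf x^4*e^(-10x) dx=(1/10^5) integral_0^inf u^4*e^(-u) du
=Gamma(5)/10^5=4!/10^5=24/100000

Answer: 3/12500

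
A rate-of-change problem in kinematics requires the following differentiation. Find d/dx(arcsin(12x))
d/dx[arcsin(u)] = u'/√(1-u²), u = 12x, u' = 12

Answer: 12/√(1-144x²)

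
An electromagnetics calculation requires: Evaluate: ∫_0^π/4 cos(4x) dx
Antiderivative: sin(4x)/4
Evaluate at bounds: [sin(4·π/4)/4] - [sin(4·0)/4]
= ((0) - (0))/4 = 0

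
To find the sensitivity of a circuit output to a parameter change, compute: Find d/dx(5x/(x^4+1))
Quotient rule: (f/g)' = (f'g - fg')/g²
f = 5x, f' = 5
g = x^4 + 1, g' = 4x^3

Answer: (5·(x^4 + 1) - 20x^4)/(x^4 + 1)²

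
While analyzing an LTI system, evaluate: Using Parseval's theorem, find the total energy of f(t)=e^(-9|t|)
Parseval's theorem: E = integral |f(t)|^2 dt = (1/2pi) integral |F(omega)|^2 domega
E = integral_{-inf}^{inf} e^(-18|t|) dt = 2*integral_0^inf e^(-18t) dt = 2/(2*9) = 1/9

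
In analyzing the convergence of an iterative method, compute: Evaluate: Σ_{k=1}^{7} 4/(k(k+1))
Partial fractions: 4/(k(k+1)) = 4/k - 4/(k+1)
Telescoping sum: 4(1-1/8) = 4·7/8

Answer: 7/2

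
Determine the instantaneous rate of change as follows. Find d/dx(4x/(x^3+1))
Quotient rule: (f/g)'=(f'g - fg')/g²
f=4x, f'=4
g=x^3 + 1, g'=3x^2

Answer: (4·(x^3 + 1) - 12x^3)/(x^3 + 1)²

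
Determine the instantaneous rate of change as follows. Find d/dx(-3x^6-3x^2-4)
Power rule: d/dx(ax^n)=n·a·x^(n-1)
Term by term: -18·x^5-6·x

Answer: -18x^5-6x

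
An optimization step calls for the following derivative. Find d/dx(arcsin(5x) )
d/dx[arcsin(u)]=u'/√(1-u²), u=5x, u'=5

Answer: 5/√(1-25x²)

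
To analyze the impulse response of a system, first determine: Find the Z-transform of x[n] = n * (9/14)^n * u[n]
Using the property Z{n*a^n*u[n]}=az/(z-a)^2
With a=9/14: X(z)=(9/14)z/(z - 9/14)^2, |z| > 9/14

Answer: (9/14)z/(z - 9/14)^2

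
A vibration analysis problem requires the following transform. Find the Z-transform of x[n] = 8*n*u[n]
Z{n * u[n]} = z/(z-1)^2
By linearity: Z{8 * n * u[n]} = 8z/(z-1)^2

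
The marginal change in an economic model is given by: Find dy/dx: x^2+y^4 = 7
Differentiate: 2x+4y^3·(dy/dx)=0
dy/dx=-2x/(4y^3)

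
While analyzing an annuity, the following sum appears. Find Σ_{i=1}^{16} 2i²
= 2·n(n + 1)(2n + 1)/6 = 2·16·17·33/6 = 2992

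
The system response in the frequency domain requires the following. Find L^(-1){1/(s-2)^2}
L^(-1){1/(s-a)^n} = t^(n-1)·e^(at)/(n-1)!
Here a = 2, n = 2: t^1·e^(2t)/1

Answer: t·e^(2t)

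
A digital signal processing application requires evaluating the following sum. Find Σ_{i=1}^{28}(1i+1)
= 1·Σ i+1·28 = 1·406+28 = 434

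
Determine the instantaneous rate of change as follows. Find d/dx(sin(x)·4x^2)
Product rule: (fg)'=f'g+fg'
f=sin(x), f'=cos(x)
g=4x^2, g'=8x

Answer: 4·cos(x)·x^2+8·sin(x)·x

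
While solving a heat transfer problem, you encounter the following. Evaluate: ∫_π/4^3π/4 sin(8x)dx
Antiderivative: -cos(8x)/8
Evaluate at bounds: [-cos(8·3π/4)/8] - [-cos(8·π/4)/8]
= (-(1)+(1))/8 = 0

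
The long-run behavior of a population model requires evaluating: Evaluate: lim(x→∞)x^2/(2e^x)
Apply L'Hôpital 2 times (∞/∞ each time):
Eventually get 2!/(2e^x) → 0

Answer: 0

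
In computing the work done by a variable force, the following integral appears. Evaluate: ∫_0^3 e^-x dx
Antiderivative: -e^-x
Evaluate: -(e^-3 - 1)

Answer: (e^-3 - 1)/(-1)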